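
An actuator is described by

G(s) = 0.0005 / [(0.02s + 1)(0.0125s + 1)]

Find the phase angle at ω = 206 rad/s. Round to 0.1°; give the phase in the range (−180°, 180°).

-145.1°

At ω = 206 rad/s:
pole (1 + j206·0.02) = 1 + j4.12 → |·| ≈ 4.2396, ∠ ≈ 76.36°
pole (1 + j206·0.0125) = 1 + j2.575 → |·| ≈ 2.7624, ∠ ≈ 68.78°
∠G = (0°) − (76.36° + 68.78°) = -145.14°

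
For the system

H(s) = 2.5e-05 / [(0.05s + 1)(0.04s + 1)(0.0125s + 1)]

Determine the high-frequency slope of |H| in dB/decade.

Each pole contributes −20 dB/decade at high frequency; each zero contributes +20 dB/decade.
Net: 0 zero(s) − 3 pole(s) → -60 dB/decade.

-60 dB/decade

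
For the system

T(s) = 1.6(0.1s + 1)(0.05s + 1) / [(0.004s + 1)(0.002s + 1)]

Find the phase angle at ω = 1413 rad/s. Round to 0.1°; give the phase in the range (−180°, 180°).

28.3°

At ω = 1413 rad/s:
zero (1 + j1413·0.1) = 1 + j141.3 → |·| ≈ 141.3, ∠ ≈ 89.59°
zero (1 + j1413·0.05) = 1 + j70.65 → |·| ≈ 70.657, ∠ ≈ 89.19°
pole (1 + j1413·0.004) = 1 + j5.652 → |·| ≈ 5.7398, ∠ ≈ 79.97°
pole (1 + j1413·0.002) = 1 + j2.826 → |·| ≈ 2.9977, ∠ ≈ 70.51°
∠T = (89.59° + 89.19°) − (79.97° + 70.51°) = 28.30°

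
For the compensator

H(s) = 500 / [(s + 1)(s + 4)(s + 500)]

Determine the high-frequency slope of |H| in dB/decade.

Each pole contributes −20 dB/decade at high frequency; each zero contributes +20 dB/decade.
Net: 0 zero(s) − 3 pole(s) → -60 dB/decade.

-60 dB/decade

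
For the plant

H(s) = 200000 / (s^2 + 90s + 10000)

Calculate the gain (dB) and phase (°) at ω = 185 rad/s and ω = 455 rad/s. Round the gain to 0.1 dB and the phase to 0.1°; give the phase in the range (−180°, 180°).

At s = jω = j185:
quadratic: (j185)² + 90·j185 + 10000 = -24225 + j16650 → |·| ≈ 29395, ∠ ≈ 145.50°
|H| = 200000 / 29395 ≈ 6.8039
Gain = 20 log₁₀(6.8039) ≈ 16.66 dB
∠H = 0.00° − 145.50° = -145.50°

At s = jω = j455:
quadratic: (j455)² + 90·j455 + 10000 = -197025 + j40950 → |·| ≈ 2.0124e+05, ∠ ≈ 168.26°
|H| = 200000 / 2.0124e+05 ≈ 0.99384
Gain = 20 log₁₀(0.99384) ≈ -0.05 dB
∠H = 0.00° − 168.26° = -168.26°

ω = 185: 16.7 dB, -145.5°; ω = 455: -0.1 dB, -168.3°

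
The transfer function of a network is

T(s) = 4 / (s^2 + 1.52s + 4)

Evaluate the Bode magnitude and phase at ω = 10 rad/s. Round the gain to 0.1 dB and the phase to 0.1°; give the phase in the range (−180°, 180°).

-27.7 dB, -171.0°

At s = jω = j10:
quadratic: (j10)² + 1.52·j10 + 4 = -96 + j15.2 → |·| ≈ 97.196, ∠ ≈ 171.00°
|T| = 4 / 97.196 ≈ 0.041154
Gain = 20 log₁₀(0.041154) ≈ -27.71 dB
∠T = 0.00° − 171.00° = -171.00°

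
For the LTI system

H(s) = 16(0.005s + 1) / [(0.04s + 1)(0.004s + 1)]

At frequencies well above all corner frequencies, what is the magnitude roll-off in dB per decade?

Each pole contributes −20 dB/decade at high frequency; each zero contributes +20 dB/decade.
Net: 1 zero(s) − 2 pole(s) → -20 dB/decade.

-20 dB/decade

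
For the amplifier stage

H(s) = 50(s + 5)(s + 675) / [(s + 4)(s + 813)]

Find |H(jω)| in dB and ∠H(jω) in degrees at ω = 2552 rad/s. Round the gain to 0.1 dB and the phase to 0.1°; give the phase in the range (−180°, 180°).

33.9 dB, 2.8°

At s = jω = j2552:
zero (s+5): 5 + j2552 → |·| = √(5²+2552²) = √6512729 ≈ 2552, ∠ = arctan(2552/5) ≈ 89.89°
zero (s+675): 675 + j2552 → |·| = √(675²+2552²) = √6968329 ≈ 2639.8, ∠ = arctan(2552/675) ≈ 75.18°
pole (s+4): 4 + j2552 → |·| = √(4²+2552²) = √6512720 ≈ 2552, ∠ = arctan(2552/4) ≈ 89.91°
pole (s+813): 813 + j2552 → |·| = √(813²+2552²) = √7173673 ≈ 2678.4, ∠ = arctan(2552/813) ≈ 72.33°
|H| = 50 · 6.7368e+06 / 6.8353e+06 ≈ 49.279
Gain = 20 log₁₀(49.279) ≈ 33.85 dB
∠H = 165.07° − 162.24° = 2.83°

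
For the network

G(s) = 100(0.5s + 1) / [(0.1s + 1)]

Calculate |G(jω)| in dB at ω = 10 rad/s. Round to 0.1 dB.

51.1 dB

At ω = 10 rad/s:
zero (1 + j10·0.5) = 1 + j5 → |·| ≈ 5.099, ∠ ≈ 78.69°
pole (1 + j10·0.1) = 1 + j1 → |·| ≈ 1.4142, ∠ ≈ 45.00°
|G| = 100 · 5.099 / (1.4142) ≈ 360.56
Gain = 20 log₁₀(360.56) ≈ 51.14 dB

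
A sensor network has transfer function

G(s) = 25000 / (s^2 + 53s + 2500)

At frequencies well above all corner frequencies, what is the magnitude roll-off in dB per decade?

Each pole contributes −20 dB/decade at high frequency; each zero contributes +20 dB/decade.
Net: 0 zero(s) − 2 pole(s) → -40 dB/decade.

-40 dB/decade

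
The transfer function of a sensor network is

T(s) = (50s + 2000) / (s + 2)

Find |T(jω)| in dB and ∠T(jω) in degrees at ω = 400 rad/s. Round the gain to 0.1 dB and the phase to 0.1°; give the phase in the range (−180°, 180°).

Substitute s = j400:
Numerator: 50(j400) + 2000 = 2000 + j20000
Denominator: (j400) + 2 = 2 + j400
|N| = √(2000² + 20000²) ≈ 20100, ∠N ≈ 84.29°
|D| = √(2² + 400²) ≈ 400, ∠D ≈ 89.71°
|T| = 20100 / 400 ≈ 50.25
Gain = 20 log₁₀(50.25) ≈ 34.02 dB
∠T = 84.29° − 89.71° = -5.42°

34.0 dB, -5.4°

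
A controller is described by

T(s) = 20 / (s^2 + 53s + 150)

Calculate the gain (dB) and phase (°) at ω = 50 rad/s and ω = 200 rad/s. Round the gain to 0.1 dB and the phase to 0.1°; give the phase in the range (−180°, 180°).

Substitute s = j50:
Numerator: 20 = 20 + j0
Denominator: (j50)^2 + 53(j50) + 150 = -2350 + j2650
|N| = √(20² + 0²) ≈ 20, ∠N ≈ 0.00°
|D| = √(2350² + 2650²) ≈ 3541.9, ∠D ≈ 131.57°
|T| = 20 / 3541.9 ≈ 0.0056467
Gain = 20 log₁₀(0.0056467) ≈ -44.96 dB
∠T = 0.00° − 131.57° = -131.57°

Substitute s = j200:
Numerator: 20 = 20 + j0
Denominator: (j200)^2 + 53(j200) + 150 = -39850 + j10600
|N| = √(20² + 0²) ≈ 20, ∠N ≈ 0.00°
|D| = √(39850² + 10600²) ≈ 41236, ∠D ≈ 165.10°
|T| = 20 / 41236 ≈ 0.00048501
Gain = 20 log₁₀(0.00048501) ≈ -66.28 dB
∠T = 0.00° − 165.10° = -165.10°

ω = 50: -45.0 dB, -131.6°; ω = 200: -66.3 dB, -165.1°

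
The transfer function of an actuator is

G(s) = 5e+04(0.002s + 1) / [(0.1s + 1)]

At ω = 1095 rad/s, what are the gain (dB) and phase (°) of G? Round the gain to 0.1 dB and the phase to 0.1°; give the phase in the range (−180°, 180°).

60.8 dB, -24.0°

At ω = 1095 rad/s:
zero (1 + j1095·0.002) = 1 + j2.19 → |·| ≈ 2.4075, ∠ ≈ 65.46°
pole (1 + j1095·0.1) = 1 + j109.5 → |·| ≈ 109.5, ∠ ≈ 89.48°
|G| = 5e+04 · 2.4075 / (109.5) ≈ 1099.3
Gain = 20 log₁₀(1099.3) ≈ 60.82 dB
∠G = (65.46°) − (89.48°) = -24.02°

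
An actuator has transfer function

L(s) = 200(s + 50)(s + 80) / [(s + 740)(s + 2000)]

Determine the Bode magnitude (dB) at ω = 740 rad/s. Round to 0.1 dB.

At s = jω = j740:
zero (s+50): 50 + j740 → |·| = √(50²+740²) = √550100 ≈ 741.69, ∠ = arctan(740/50) ≈ 86.13°
zero (s+80): 80 + j740 → |·| = √(80²+740²) = √554000 ≈ 744.31, ∠ = arctan(740/80) ≈ 83.83°
pole (s+740): 740 + j740 → |·| = √(740²+740²) = √1095200 ≈ 1046.5, ∠ = arctan(740/740) ≈ 45.00°
pole (s+2000): 2000 + j740 → |·| = √(2000²+740²) = √4547600 ≈ 2132.5, ∠ = arctan(740/2000) ≈ 20.30°
|L| = 200 · 5.5205e+05 / 2.2317e+06 ≈ 49.473
Gain = 20 log₁₀(49.473) ≈ 33.89 dB

33.9 dB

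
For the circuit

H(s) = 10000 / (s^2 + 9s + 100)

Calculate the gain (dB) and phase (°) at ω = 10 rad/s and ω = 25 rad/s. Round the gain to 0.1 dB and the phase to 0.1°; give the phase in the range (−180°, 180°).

At s = jω = j10:
quadratic: (j10)² + 9·j10 + 100 = 0 + j90 → |·| ≈ 90, ∠ ≈ 90.00°
|H| = 10000 / 90 ≈ 111.11
Gain = 20 log₁₀(111.11) ≈ 40.92 dB
∠H = 0.00° − 90.00° = -90.00°

At s = jω = j25:
quadratic: (j25)² + 9·j25 + 100 = -525 + j225 → |·| ≈ 571.18, ∠ ≈ 156.80°
|H| = 10000 / 571.18 ≈ 17.508
Gain = 20 log₁₀(17.508) ≈ 24.86 dB
∠H = 0.00° − 156.80° = -156.80°

ω = 10: 40.9 dB, -90.0°; ω = 25: 24.9 dB, -156.8°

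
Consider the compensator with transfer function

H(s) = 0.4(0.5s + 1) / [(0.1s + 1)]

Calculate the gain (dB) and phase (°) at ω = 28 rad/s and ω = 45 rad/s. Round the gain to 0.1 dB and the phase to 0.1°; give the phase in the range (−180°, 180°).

At ω = 28 rad/s:
zero (1 + j28·0.5) = 1 + j14 → |·| ≈ 14.036, ∠ ≈ 85.91°
pole (1 + j28·0.1) = 1 + j2.8 → |·| ≈ 2.9732, ∠ ≈ 70.35°
|H| = 0.4 · 14.036 / (2.9732) ≈ 1.8883
Gain = 20 log₁₀(1.8883) ≈ 5.52 dB
∠H = (85.91°) − (70.35°) = 15.56°

At ω = 45 rad/s:
zero (1 + j45·0.5) = 1 + j22.5 → |·| ≈ 22.522, ∠ ≈ 87.46°
pole (1 + j45·0.1) = 1 + j4.5 → |·| ≈ 4.6098, ∠ ≈ 77.47°
|H| = 0.4 · 22.522 / (4.6098) ≈ 1.9543
Gain = 20 log₁₀(1.9543) ≈ 5.82 dB
∠H = (87.46°) − (77.47°) = 9.99°

ω = 28: 5.5 dB, 15.6°; ω = 45: 5.8 dB, 10.0°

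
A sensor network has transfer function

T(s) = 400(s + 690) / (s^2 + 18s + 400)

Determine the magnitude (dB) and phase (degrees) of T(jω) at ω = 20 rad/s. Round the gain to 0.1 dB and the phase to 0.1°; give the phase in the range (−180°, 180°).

57.7 dB, -88.3°

At s = jω = j20:
zero (s+690): 690 + j20 → |·| = √(690²+20²) = √476500 ≈ 690.29, ∠ = arctan(20/690) ≈ 1.66°
quadratic: (j20)² + 18·j20 + 400 = 0 + j360 → |·| ≈ 360, ∠ ≈ 90.00°
|T| = 400 · 690.29 / 360 ≈ 766.99
Gain = 20 log₁₀(766.99) ≈ 57.70 dB
∠T = 1.66° − 90.00° = -88.34°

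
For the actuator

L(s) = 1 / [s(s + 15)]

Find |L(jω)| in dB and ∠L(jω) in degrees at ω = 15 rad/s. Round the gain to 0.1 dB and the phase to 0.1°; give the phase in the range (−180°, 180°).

-50.1 dB, -135.0°

At s = jω = j15:
pole (s+15): 15 + j15 → |·| = √(15²+15²) = √450 ≈ 21.213, ∠ = arctan(15/15) ≈ 45.00°
pole at origin: |s| = 15, ∠ = 90.00° (in denominator)
|L| = 1 / 318.19 ≈ 0.0031428
Gain = 20 log₁₀(0.0031428) ≈ -50.05 dB
∠L = 0.00° − 135.00° = -135.00°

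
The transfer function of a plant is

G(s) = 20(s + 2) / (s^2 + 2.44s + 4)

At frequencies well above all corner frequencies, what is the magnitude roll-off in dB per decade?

-20 dB/decade

Each pole contributes −20 dB/decade at high frequency; each zero contributes +20 dB/decade.
Net: 1 zero(s) − 2 pole(s) → -20 dB/decade.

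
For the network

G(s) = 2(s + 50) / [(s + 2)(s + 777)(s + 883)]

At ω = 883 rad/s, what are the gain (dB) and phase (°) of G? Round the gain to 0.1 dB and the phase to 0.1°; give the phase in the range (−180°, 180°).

-117.3 dB, -96.8°

At s = jω = j883:
zero (s+50): 50 + j883 → |·| = √(50²+883²) = √782189 ≈ 884.41, ∠ = arctan(883/50) ≈ 86.76°
pole (s+2): 2 + j883 → |·| = √(2²+883²) = √779693 ≈ 883, ∠ = arctan(883/2) ≈ 89.87°
pole (s+777): 777 + j883 → |·| = √(777²+883²) = √1383418 ≈ 1176.2, ∠ = arctan(883/777) ≈ 48.65°
pole (s+883): 883 + j883 → |·| = √(883²+883²) = √1559378 ≈ 1248.8, ∠ = arctan(883/883) ≈ 45.00°
|G| = 2 · 884.41 / 1.297e+09 ≈ 1.3638e-06
Gain = 20 log₁₀(1.3638e-06) ≈ -117.30 dB
∠G = 86.76° − 183.52° = -96.76°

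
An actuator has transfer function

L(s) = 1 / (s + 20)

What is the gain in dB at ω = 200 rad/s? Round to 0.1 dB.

-46.1 dB

Substitute s = j200:
Numerator: 1 = 1 + j0
Denominator: (j200) + 20 = 20 + j200
|N| = √(1² + 0²) ≈ 1, ∠N ≈ 0.00°
|D| = √(20² + 200²) ≈ 201, ∠D ≈ 84.29°
|L| = 1 / 201 ≈ 0.0049751
Gain = 20 log₁₀(0.0049751) ≈ -46.06 dB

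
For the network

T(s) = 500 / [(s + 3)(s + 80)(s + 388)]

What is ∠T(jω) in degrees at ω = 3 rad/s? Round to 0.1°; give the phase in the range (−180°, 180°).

At s = jω = j3:
pole (s+3): 3 + j3 → |·| = √(3²+3²) = √18 ≈ 4.2426, ∠ = arctan(3/3) ≈ 45.00°
pole (s+80): 80 + j3 → |·| = √(80²+3²) = √6409 ≈ 80.056, ∠ = arctan(3/80) ≈ 2.15°
pole (s+388): 388 + j3 → |·| = √(388²+3²) = √150553 ≈ 388.01, ∠ = arctan(3/388) ≈ 0.44°
∠T = 0.00° − 47.59° = -47.59°

-47.6°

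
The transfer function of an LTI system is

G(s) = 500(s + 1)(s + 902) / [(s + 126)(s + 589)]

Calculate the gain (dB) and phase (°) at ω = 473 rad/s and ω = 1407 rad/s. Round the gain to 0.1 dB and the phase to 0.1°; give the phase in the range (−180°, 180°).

ω = 473: 56.3 dB, 3.7°; ω = 1407: 54.7 dB, -4.9°

At s = jω = j473:
zero (s+1): 1 + j473 → |·| = √(1²+473²) = √223730 ≈ 473, ∠ = arctan(473/1) ≈ 89.88°
zero (s+902): 902 + j473 → |·| = √(902²+473²) = √1037333 ≈ 1018.5, ∠ = arctan(473/902) ≈ 27.67°
pole (s+126): 126 + j473 → |·| = √(126²+473²) = √239605 ≈ 489.49, ∠ = arctan(473/126) ≈ 75.08°
pole (s+589): 589 + j473 → |·| = √(589²+473²) = √570650 ≈ 755.41, ∠ = arctan(473/589) ≈ 38.77°
|G| = 500 · 4.8175e+05 / 3.6977e+05 ≈ 651.42
Gain = 20 log₁₀(651.42) ≈ 56.28 dB
∠G = 117.55° − 113.85° = 3.70°

At s = jω = j1407:
zero (s+1): 1 + j1407 → |·| = √(1²+1407²) = √1979650 ≈ 1407, ∠ = arctan(1407/1) ≈ 89.96°
zero (s+902): 902 + j1407 → |·| = √(902²+1407²) = √2793253 ≈ 1671.3, ∠ = arctan(1407/902) ≈ 57.34°
pole (s+126): 126 + j1407 → |·| = √(126²+1407²) = √1995525 ≈ 1412.6, ∠ = arctan(1407/126) ≈ 84.88°
pole (s+589): 589 + j1407 → |·| = √(589²+1407²) = √2326570 ≈ 1525.3, ∠ = arctan(1407/589) ≈ 67.28°
|G| = 500 · 2.3515e+06 / 2.1546e+06 ≈ 545.69
Gain = 20 log₁₀(545.69) ≈ 54.74 dB
∠G = 147.30° − 152.16° = -4.86°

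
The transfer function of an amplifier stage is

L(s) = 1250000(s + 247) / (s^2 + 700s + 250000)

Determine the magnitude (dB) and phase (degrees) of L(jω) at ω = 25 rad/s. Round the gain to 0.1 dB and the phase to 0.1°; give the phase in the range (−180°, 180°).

61.9 dB, 1.8°

At s = jω = j25:
zero (s+247): 247 + j25 → |·| = √(247²+25²) = √61634 ≈ 248.26, ∠ = arctan(25/247) ≈ 5.78°
quadratic: (j25)² + 700·j25 + 250000 = 249375 + j17500 → |·| ≈ 2.4999e+05, ∠ ≈ 4.01°
|L| = 1250000 · 248.26 / 2.4999e+05 ≈ 1241.3
Gain = 20 log₁₀(1241.3) ≈ 61.88 dB
∠L = 5.78° − 4.01° = 1.77°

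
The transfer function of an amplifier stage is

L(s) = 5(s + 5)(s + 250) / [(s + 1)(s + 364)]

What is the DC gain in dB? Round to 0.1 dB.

24.7 dB

L(0) = 5·5·250 / (1·364) ≈ 17.17
20 log₁₀(17.17) ≈ 24.70 dB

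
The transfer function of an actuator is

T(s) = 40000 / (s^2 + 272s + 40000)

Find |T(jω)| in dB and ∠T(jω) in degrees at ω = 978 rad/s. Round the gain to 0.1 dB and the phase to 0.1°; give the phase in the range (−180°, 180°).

-27.6 dB, -163.8°

At s = jω = j978:
quadratic: (j978)² + 272·j978 + 40000 = -916484 + j266016 → |·| ≈ 9.5431e+05, ∠ ≈ 163.81°
|T| = 40000 / 9.5431e+05 ≈ 0.041915
Gain = 20 log₁₀(0.041915) ≈ -27.55 dB
∠T = 0.00° − 163.81° = -163.81°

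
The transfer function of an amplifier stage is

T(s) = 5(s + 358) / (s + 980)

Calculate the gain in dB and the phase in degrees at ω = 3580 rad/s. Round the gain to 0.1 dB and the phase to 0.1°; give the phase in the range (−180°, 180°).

13.7 dB, 9.6°

At s = jω = j3580:
zero (s+358): 358 + j3580 → |·| = √(358²+3580²) = √12944564 ≈ 3597.9, ∠ = arctan(3580/358) ≈ 84.29°
pole (s+980): 980 + j3580 → |·| = √(980²+3580²) = √13776800 ≈ 3711.7, ∠ = arctan(3580/980) ≈ 74.69°
|T| = 5 · 3597.9 / 3711.7 ≈ 4.8467
Gain = 20 log₁₀(4.8467) ≈ 13.71 dB
∠T = 84.29° − 74.69° = 9.60°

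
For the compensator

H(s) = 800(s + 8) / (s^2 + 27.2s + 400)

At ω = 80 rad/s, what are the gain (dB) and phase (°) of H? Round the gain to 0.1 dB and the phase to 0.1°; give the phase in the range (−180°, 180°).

20.1 dB, -75.8°

At s = jω = j80:
zero (s+8): 8 + j80 → |·| = √(8²+80²) = √6464 ≈ 80.399, ∠ = arctan(80/8) ≈ 84.29°
quadratic: (j80)² + 27.2·j80 + 400 = -6000 + j2176 → |·| ≈ 6382.4, ∠ ≈ 160.07°
|H| = 800 · 80.399 / 6382.4 ≈ 10.078
Gain = 20 log₁₀(10.078) ≈ 20.07 dB
∠H = 84.29° − 160.07° = -75.78°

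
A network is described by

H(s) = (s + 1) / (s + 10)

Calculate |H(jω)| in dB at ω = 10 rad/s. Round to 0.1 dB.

Substitute s = j10:
Numerator: (j10) + 1 = 1 + j10
Denominator: (j10) + 10 = 10 + j10
|N| = √(1² + 10²) ≈ 10.05, ∠N ≈ 84.29°
|D| = √(10² + 10²) ≈ 14.142, ∠D ≈ 45.00°
|H| = 10.05 / 14.142 ≈ 0.71065
Gain = 20 log₁₀(0.71065) ≈ -2.97 dB

-3.0 dB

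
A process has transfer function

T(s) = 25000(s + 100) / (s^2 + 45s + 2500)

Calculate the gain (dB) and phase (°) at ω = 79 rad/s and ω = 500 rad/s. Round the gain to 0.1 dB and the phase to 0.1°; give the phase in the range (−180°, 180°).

ω = 79: 55.8 dB, -98.2°; ω = 500: 34.2 dB, -96.1°

At s = jω = j79:
zero (s+100): 100 + j79 → |·| = √(100²+79²) = √16241 ≈ 127.44, ∠ = arctan(79/100) ≈ 38.31°
quadratic: (j79)² + 45·j79 + 2500 = -3741 + j3555 → |·| ≈ 5160.7, ∠ ≈ 136.46°
|T| = 25000 · 127.44 / 5160.7 ≈ 617.36
Gain = 20 log₁₀(617.36) ≈ 55.81 dB
∠T = 38.31° − 136.46° = -98.15°

At s = jω = j500:
zero (s+100): 100 + j500 → |·| = √(100²+500²) = √260000 ≈ 509.9, ∠ = arctan(500/100) ≈ 78.69°
quadratic: (j500)² + 45·j500 + 2500 = -247500 + j22500 → |·| ≈ 2.4852e+05, ∠ ≈ 174.81°
|T| = 25000 · 509.9 / 2.4852e+05 ≈ 51.294
Gain = 20 log₁₀(51.294) ≈ 34.20 dB
∠T = 78.69° − 174.81° = -96.12°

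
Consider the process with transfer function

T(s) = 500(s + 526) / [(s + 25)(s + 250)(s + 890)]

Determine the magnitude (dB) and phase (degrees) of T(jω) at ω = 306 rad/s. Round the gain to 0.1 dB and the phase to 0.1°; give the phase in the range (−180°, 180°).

-51.5 dB, -124.9°

At s = jω = j306:
zero (s+526): 526 + j306 → |·| = √(526²+306²) = √370312 ≈ 608.53, ∠ = arctan(306/526) ≈ 30.19°
pole (s+25): 25 + j306 → |·| = √(25²+306²) = √94261 ≈ 307.02, ∠ = arctan(306/25) ≈ 85.33°
pole (s+250): 250 + j306 → |·| = √(250²+306²) = √156136 ≈ 395.14, ∠ = arctan(306/250) ≈ 50.75°
pole (s+890): 890 + j306 → |·| = √(890²+306²) = √885736 ≈ 941.14, ∠ = arctan(306/890) ≈ 18.97°
|T| = 500 · 608.53 / 1.1418e+08 ≈ 0.0026648
Gain = 20 log₁₀(0.0026648) ≈ -51.49 dB
∠T = 30.19° − 155.05° = -124.86°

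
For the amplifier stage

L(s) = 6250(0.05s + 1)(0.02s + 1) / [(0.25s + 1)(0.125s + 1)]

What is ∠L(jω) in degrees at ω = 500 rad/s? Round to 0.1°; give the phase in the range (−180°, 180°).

At ω = 500 rad/s:
zero (1 + j500·0.05) = 1 + j25 → |·| ≈ 25.02, ∠ ≈ 87.71°
zero (1 + j500·0.02) = 1 + j10 → |·| ≈ 10.05, ∠ ≈ 84.29°
pole (1 + j500·0.25) = 1 + j125 → |·| ≈ 125, ∠ ≈ 89.54°
pole (1 + j500·0.125) = 1 + j62.5 → |·| ≈ 62.508, ∠ ≈ 89.08°
∠L = (87.71° + 84.29°) − (89.54° + 89.08°) = -6.62°

-6.6°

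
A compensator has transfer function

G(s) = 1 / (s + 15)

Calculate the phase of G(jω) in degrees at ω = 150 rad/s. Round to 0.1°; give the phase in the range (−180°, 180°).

At s = jω = j150:
pole (s+15): 15 + j150 → |·| = √(15²+150²) = √22725 ≈ 150.75, ∠ = arctan(150/15) ≈ 84.29°
∠G = 0.00° − 84.29° = -84.29°

-84.3°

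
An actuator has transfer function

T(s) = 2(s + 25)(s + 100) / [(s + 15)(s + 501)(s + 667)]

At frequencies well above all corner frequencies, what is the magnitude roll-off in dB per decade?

-20 dB/decade

Each pole contributes −20 dB/decade at high frequency; each zero contributes +20 dB/decade.
Net: 2 zero(s) − 3 pole(s) → -20 dB/decade.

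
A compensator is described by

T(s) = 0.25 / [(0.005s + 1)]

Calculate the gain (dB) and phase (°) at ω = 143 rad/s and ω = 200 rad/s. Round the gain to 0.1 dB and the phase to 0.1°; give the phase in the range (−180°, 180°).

ω = 143: -13.8 dB, -35.6°; ω = 200: -15.1 dB, -45.0°

At ω = 143 rad/s:
pole (1 + j143·0.005) = 1 + j0.715 → |·| ≈ 1.2293, ∠ ≈ 35.56°
|T| = 0.25 · 1 / (1.2293) ≈ 0.20337
Gain = 20 log₁₀(0.20337) ≈ -13.83 dB
∠T = (0°) − (35.56°) = -35.56°

At ω = 200 rad/s:
pole (1 + j200·0.005) = 1 + j1 → |·| ≈ 1.4142, ∠ ≈ 45.00°
|T| = 0.25 · 1 / (1.4142) ≈ 0.17678
Gain = 20 log₁₀(0.17678) ≈ -15.05 dB
∠T = (0°) − (45.00°) = -45.00°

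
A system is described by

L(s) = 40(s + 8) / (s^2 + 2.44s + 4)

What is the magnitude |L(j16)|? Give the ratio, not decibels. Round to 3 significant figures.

At s = jω = j16:
zero (s+8): 8 + j16 → |·| = √(8²+16²) = √320 ≈ 17.889, ∠ = arctan(16/8) ≈ 63.43°
quadratic: (j16)² + 2.44·j16 + 4 = -252 + j39.04 → |·| ≈ 255.01, ∠ ≈ 171.19°
|L| = 40 · 17.889 / 255.01 ≈ 2.806

2.81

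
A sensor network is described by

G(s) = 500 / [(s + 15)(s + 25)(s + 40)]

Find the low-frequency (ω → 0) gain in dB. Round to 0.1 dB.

-29.5 dB

G(0) = 500 / (15·25·40) ≈ 0.033333
20 log₁₀(0.033333) ≈ -29.54 dB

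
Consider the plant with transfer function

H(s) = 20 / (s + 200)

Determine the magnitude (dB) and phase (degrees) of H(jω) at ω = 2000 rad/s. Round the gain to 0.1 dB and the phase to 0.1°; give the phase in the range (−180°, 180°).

-40.0 dB, -84.3°

Substitute s = j2000:
Numerator: 20 = 20 + j0
Denominator: (j2000) + 200 = 200 + j2000
|N| = √(20² + 0²) ≈ 20, ∠N ≈ 0.00°
|D| = √(200² + 2000²) ≈ 2010, ∠D ≈ 84.29°
|H| = 20 / 2010 ≈ 0.0099502
Gain = 20 log₁₀(0.0099502) ≈ -40.04 dB
∠H = 0.00° − 84.29° = -84.29°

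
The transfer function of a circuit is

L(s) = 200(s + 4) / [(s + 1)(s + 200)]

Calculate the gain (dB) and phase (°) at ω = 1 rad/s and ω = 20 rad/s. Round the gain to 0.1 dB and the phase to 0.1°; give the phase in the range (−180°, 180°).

At s = jω = j1:
zero (s+4): 4 + j1 → |·| = √(4²+1²) = √17 ≈ 4.1231, ∠ = arctan(1/4) ≈ 14.04°
pole (s+1): 1 + j1 → |·| = √(1²+1²) = √2 ≈ 1.4142, ∠ = arctan(1/1) ≈ 45.00°
pole (s+200): 200 + j1 → |·| = √(200²+1²) = √40001 ≈ 200, ∠ = arctan(1/200) ≈ 0.29°
|L| = 200 · 4.1231 / 282.84 ≈ 2.9155
Gain = 20 log₁₀(2.9155) ≈ 9.29 dB
∠L = 14.04° − 45.29° = -31.25°

At s = jω = j20:
zero (s+4): 4 + j20 → |·| = √(4²+20²) = √416 ≈ 20.396, ∠ = arctan(20/4) ≈ 78.69°
pole (s+1): 1 + j20 → |·| = √(1²+20²) = √401 ≈ 20.025, ∠ = arctan(20/1) ≈ 87.14°
pole (s+200): 200 + j20 → |·| = √(200²+20²) = √40400 ≈ 201, ∠ = arctan(20/200) ≈ 5.71°
|L| = 200 · 20.396 / 4025 ≈ 1.0135
Gain = 20 log₁₀(1.0135) ≈ 0.12 dB
∠L = 78.69° − 92.85° = -14.16°

ω = 1: 9.3 dB, -31.3°; ω = 20: 0.1 dB, -14.2°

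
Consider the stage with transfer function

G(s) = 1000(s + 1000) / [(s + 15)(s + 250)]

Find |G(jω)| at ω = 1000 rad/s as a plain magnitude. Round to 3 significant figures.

1.37

At s = jω = j1000:
zero (s+1000): 1000 + j1000 → |·| = √(1000²+1000²) = √2000000 ≈ 1414.2, ∠ = arctan(1000/1000) ≈ 45.00°
pole (s+15): 15 + j1000 → |·| = √(15²+1000²) = √1000225 ≈ 1000.1, ∠ = arctan(1000/15) ≈ 89.14°
pole (s+250): 250 + j1000 → |·| = √(250²+1000²) = √1062500 ≈ 1030.8, ∠ = arctan(1000/250) ≈ 75.96°
|G| = 1000 · 1414.2 / 1.0309e+06 ≈ 1.3718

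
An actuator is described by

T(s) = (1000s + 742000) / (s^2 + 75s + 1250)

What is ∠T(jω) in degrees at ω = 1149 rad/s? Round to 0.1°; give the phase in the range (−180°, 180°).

Substitute s = j1149:
Numerator: 1000(j1149) + 742000 = 742000 + j1149000
Denominator: (j1149)^2 + 75(j1149) + 1250 = -1318951 + j86175
|N| = √(742000² + 1149000²) ≈ 1.3678e+06, ∠N ≈ 57.15°
|D| = √(1318951² + 86175²) ≈ 1.3218e+06, ∠D ≈ 176.26°
∠T = 57.15° − 176.26° = -119.11°

-119.1°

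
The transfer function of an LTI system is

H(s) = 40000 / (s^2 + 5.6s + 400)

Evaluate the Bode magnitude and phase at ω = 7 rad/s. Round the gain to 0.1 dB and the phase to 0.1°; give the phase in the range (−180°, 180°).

At s = jω = j7:
quadratic: (j7)² + 5.6·j7 + 400 = 351 + j39.2 → |·| ≈ 353.18, ∠ ≈ 6.37°
|H| = 40000 / 353.18 ≈ 113.26
Gain = 20 log₁₀(113.26) ≈ 41.08 dB
∠H = 0.00° − 6.37° = -6.37°

41.1 dB, -6.4°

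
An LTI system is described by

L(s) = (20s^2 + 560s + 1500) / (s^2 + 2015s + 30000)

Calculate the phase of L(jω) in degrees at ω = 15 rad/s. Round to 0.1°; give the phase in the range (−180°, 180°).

64.2°

Substitute s = j15:
Numerator: 20(j15)^2 + 560(j15) + 1500 = -3000 + j8400
Denominator: (j15)^2 + 2015(j15) + 30000 = 29775 + j30225
|N| = √(3000² + 8400²) ≈ 8919.6, ∠N ≈ 109.65°
|D| = √(29775² + 30225²) ≈ 42428, ∠D ≈ 45.43°
∠L = 109.65° − 45.43° = 64.22°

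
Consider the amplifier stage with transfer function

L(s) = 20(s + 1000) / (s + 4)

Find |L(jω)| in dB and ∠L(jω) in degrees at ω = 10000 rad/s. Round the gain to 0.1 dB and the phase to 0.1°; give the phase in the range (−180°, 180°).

26.1 dB, -5.7°

At s = jω = j10000:
zero (s+1000): 1000 + j10000 → |·| = √(1000²+10000²) = √101000000 ≈ 10050, ∠ = arctan(10000/1000) ≈ 84.29°
pole (s+4): 4 + j10000 → |·| = √(4²+10000²) = √100000016 ≈ 10000, ∠ = arctan(10000/4) ≈ 89.98°
|L| = 20 · 10050 / 10000 ≈ 20.1
Gain = 20 log₁₀(20.1) ≈ 26.06 dB
∠L = 84.29° − 89.98° = -5.69°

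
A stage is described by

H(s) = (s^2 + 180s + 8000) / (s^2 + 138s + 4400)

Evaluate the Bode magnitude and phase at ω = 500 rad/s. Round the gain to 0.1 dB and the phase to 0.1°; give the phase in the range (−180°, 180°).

0.1 dB, -4.7°

Substitute s = j500:
Numerator: (j500)^2 + 180(j500) + 8000 = -242000 + j90000
Denominator: (j500)^2 + 138(j500) + 4400 = -245600 + j69000
|N| = √(242000² + 90000²) ≈ 2.5819e+05, ∠N ≈ 159.60°
|D| = √(245600² + 69000²) ≈ 2.5511e+05, ∠D ≈ 164.31°
|H| = 2.5819e+05 / 2.5511e+05 ≈ 1.0121
Gain = 20 log₁₀(1.0121) ≈ 0.10 dB
∠H = 159.60° − 164.31° = -4.71°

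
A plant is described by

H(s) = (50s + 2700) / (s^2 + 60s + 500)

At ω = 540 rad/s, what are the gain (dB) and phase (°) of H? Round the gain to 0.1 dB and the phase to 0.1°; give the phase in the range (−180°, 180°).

-20.7 dB, -89.4°

Substitute s = j540:
Numerator: 50(j540) + 2700 = 2700 + j27000
Denominator: (j540)^2 + 60(j540) + 500 = -291100 + j32400
|N| = √(2700² + 27000²) ≈ 27135, ∠N ≈ 84.29°
|D| = √(291100² + 32400²) ≈ 2.929e+05, ∠D ≈ 173.65°
|H| = 27135 / 2.929e+05 ≈ 0.092643
Gain = 20 log₁₀(0.092643) ≈ -20.66 dB
∠H = 84.29° − 173.65° = -89.36°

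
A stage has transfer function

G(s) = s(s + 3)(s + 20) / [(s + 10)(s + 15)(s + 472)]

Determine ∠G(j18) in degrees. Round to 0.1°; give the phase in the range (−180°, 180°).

At s = jω = j18:
zero (s+3): 3 + j18 → |·| = √(3²+18²) = √333 ≈ 18.248, ∠ = arctan(18/3) ≈ 80.54°
zero (s+20): 20 + j18 → |·| = √(20²+18²) = √724 ≈ 26.907, ∠ = arctan(18/20) ≈ 41.99°
zero at origin: s = j18 → |·| = 18, ∠ = 90.00°
pole (s+10): 10 + j18 → |·| = √(10²+18²) = √424 ≈ 20.591, ∠ = arctan(18/10) ≈ 60.95°
pole (s+15): 15 + j18 → |·| = √(15²+18²) = √549 ≈ 23.431, ∠ = arctan(18/15) ≈ 50.19°
pole (s+472): 472 + j18 → |·| = √(472²+18²) = √223108 ≈ 472.34, ∠ = arctan(18/472) ≈ 2.18°
∠G = 212.53° − 113.32° = 99.21°

99.2°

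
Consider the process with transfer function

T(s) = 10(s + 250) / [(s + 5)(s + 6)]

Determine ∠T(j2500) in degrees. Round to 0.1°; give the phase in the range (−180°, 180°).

-95.5°

At s = jω = j2500:
zero (s+250): 250 + j2500 → |·| = √(250²+2500²) = √6312500 ≈ 2512.5, ∠ = arctan(2500/250) ≈ 84.29°
pole (s+5): 5 + j2500 → |·| = √(5²+2500²) = √6250025 ≈ 2500, ∠ = arctan(2500/5) ≈ 89.89°
pole (s+6): 6 + j2500 → |·| = √(6²+2500²) = √6250036 ≈ 2500, ∠ = arctan(2500/6) ≈ 89.86°
∠T = 84.29° − 179.75° = -95.46°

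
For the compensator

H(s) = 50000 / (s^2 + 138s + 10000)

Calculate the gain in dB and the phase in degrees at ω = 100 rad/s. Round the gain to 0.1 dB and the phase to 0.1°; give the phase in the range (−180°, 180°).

11.2 dB, -90.0°

At s = jω = j100:
quadratic: (j100)² + 138·j100 + 10000 = 0 + j13800 → |·| ≈ 13800, ∠ ≈ 90.00°
|H| = 50000 / 13800 ≈ 3.6232
Gain = 20 log₁₀(3.6232) ≈ 11.18 dB
∠H = 0.00° − 90.00° = -90.00°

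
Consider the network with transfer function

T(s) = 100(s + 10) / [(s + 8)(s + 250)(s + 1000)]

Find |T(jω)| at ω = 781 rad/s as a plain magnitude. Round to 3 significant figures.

At s = jω = j781:
zero (s+10): 10 + j781 → |·| = √(10²+781²) = √610061 ≈ 781.06, ∠ = arctan(781/10) ≈ 89.27°
pole (s+8): 8 + j781 → |·| = √(8²+781²) = √610025 ≈ 781.04, ∠ = arctan(781/8) ≈ 89.41°
pole (s+250): 250 + j781 → |·| = √(250²+781²) = √672461 ≈ 820.04, ∠ = arctan(781/250) ≈ 72.25°
pole (s+1000): 1000 + j781 → |·| = √(1000²+781²) = √1609961 ≈ 1268.8, ∠ = arctan(781/1000) ≈ 37.99°
|T| = 100 · 781.06 / 8.1265e+08 ≈ 9.6113e-05

9.61e-05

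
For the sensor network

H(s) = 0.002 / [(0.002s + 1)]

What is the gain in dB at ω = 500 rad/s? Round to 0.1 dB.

-57.0 dB

At ω = 500 rad/s:
pole (1 + j500·0.002) = 1 + j1 → |·| ≈ 1.4142, ∠ ≈ 45.00°
|H| = 0.002 · 1 / (1.4142) ≈ 0.0014142
Gain = 20 log₁₀(0.0014142) ≈ -56.99 dB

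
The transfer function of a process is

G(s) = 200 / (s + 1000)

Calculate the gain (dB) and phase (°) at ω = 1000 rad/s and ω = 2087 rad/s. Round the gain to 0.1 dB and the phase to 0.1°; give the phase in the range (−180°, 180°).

ω = 1000: -17.0 dB, -45.0°; ω = 2087: -21.3 dB, -64.4°

At s = jω = j1000:
pole (s+1000): 1000 + j1000 → |·| = √(1000²+1000²) = √2000000 ≈ 1414.2, ∠ = arctan(1000/1000) ≈ 45.00°
|G| = 200 / 1414.2 ≈ 0.14142
Gain = 20 log₁₀(0.14142) ≈ -16.99 dB
∠G = 0.00° − 45.00° = -45.00°

At s = jω = j2087:
pole (s+1000): 1000 + j2087 → |·| = √(1000²+2087²) = √5355569 ≈ 2314.2, ∠ = arctan(2087/1000) ≈ 64.40°
|G| = 200 / 2314.2 ≈ 0.086423
Gain = 20 log₁₀(0.086423) ≈ -21.27 dB
∠G = 0.00° − 64.40° = -64.40°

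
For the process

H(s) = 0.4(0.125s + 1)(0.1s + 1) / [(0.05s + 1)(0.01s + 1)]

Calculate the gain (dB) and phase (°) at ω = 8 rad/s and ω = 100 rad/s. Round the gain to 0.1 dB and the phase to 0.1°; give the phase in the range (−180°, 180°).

At ω = 8 rad/s:
zero (1 + j8·0.125) = 1 + j1 → |·| ≈ 1.4142, ∠ ≈ 45.00°
zero (1 + j8·0.1) = 1 + j0.8 → |·| ≈ 1.2806, ∠ ≈ 38.66°
pole (1 + j8·0.05) = 1 + j0.4 → |·| ≈ 1.077, ∠ ≈ 21.80°
pole (1 + j8·0.01) = 1 + j0.08 → |·| ≈ 1.0032, ∠ ≈ 4.57°
|H| = 0.4 · 1.4142 · 1.2806 / (1.077 · 1.0032) ≈ 0.67047
Gain = 20 log₁₀(0.67047) ≈ -3.47 dB
∠H = (45.00° + 38.66°) − (21.80° + 4.57°) = 57.29°

At ω = 100 rad/s:
zero (1 + j100·0.125) = 1 + j12.5 → |·| ≈ 12.54, ∠ ≈ 85.43°
zero (1 + j100·0.1) = 1 + j10 → |·| ≈ 10.05, ∠ ≈ 84.29°
pole (1 + j100·0.05) = 1 + j5 → |·| ≈ 5.099, ∠ ≈ 78.69°
pole (1 + j100·0.01) = 1 + j1 → |·| ≈ 1.4142, ∠ ≈ 45.00°
|H| = 0.4 · 12.54 · 10.05 / (5.099 · 1.4142) ≈ 6.9908
Gain = 20 log₁₀(6.9908) ≈ 16.89 dB
∠H = (85.43° + 84.29°) − (78.69° + 45.00°) = 46.03°

ω = 8: -3.5 dB, 57.3°; ω = 100: 16.9 dB, 46.0°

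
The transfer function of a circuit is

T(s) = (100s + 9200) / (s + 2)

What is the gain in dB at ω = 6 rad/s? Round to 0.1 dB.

Substitute s = j6:
Numerator: 100(j6) + 9200 = 9200 + j600
Denominator: (j6) + 2 = 2 + j6
|N| = √(9200² + 600²) ≈ 9219.5, ∠N ≈ 3.73°
|D| = √(2² + 6²) ≈ 6.3246, ∠D ≈ 71.57°
|T| = 9219.5 / 6.3246 ≈ 1457.7
Gain = 20 log₁₀(1457.7) ≈ 63.27 dB

63.3 dB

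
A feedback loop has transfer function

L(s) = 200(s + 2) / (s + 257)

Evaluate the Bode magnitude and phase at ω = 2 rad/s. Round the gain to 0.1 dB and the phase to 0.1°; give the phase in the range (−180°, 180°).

6.9 dB, 44.6°

At s = jω = j2:
zero (s+2): 2 + j2 → |·| = √(2²+2²) = √8 ≈ 2.8284, ∠ = arctan(2/2) ≈ 45.00°
pole (s+257): 257 + j2 → |·| = √(257²+2²) = √66053 ≈ 257.01, ∠ = arctan(2/257) ≈ 0.45°
|L| = 200 · 2.8284 / 257.01 ≈ 2.201
Gain = 20 log₁₀(2.201) ≈ 6.85 dB
∠L = 45.00° − 0.45° = 44.55°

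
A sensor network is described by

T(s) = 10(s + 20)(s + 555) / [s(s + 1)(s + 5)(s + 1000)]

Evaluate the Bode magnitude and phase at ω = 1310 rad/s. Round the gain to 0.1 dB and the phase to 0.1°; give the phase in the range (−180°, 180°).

At s = jω = j1310:
zero (s+20): 20 + j1310 → |·| = √(20²+1310²) = √1716500 ≈ 1310.2, ∠ = arctan(1310/20) ≈ 89.13°
zero (s+555): 555 + j1310 → |·| = √(555²+1310²) = √2024125 ≈ 1422.7, ∠ = arctan(1310/555) ≈ 67.04°
pole (s+1): 1 + j1310 → |·| = √(1²+1310²) = √1716101 ≈ 1310, ∠ = arctan(1310/1) ≈ 89.96°
pole (s+5): 5 + j1310 → |·| = √(5²+1310²) = √1716125 ≈ 1310, ∠ = arctan(1310/5) ≈ 89.78°
pole (s+1000): 1000 + j1310 → |·| = √(1000²+1310²) = √2716100 ≈ 1648.1, ∠ = arctan(1310/1000) ≈ 52.64°
pole at origin: |s| = 1310, ∠ = 90.00° (in denominator)
|T| = 10 · 1.864e+06 / 3.7051e+12 ≈ 5.0309e-06
Gain = 20 log₁₀(5.0309e-06) ≈ -105.97 dB
∠T = 156.17° − 322.38° = -166.21°

-106.0 dB, -166.2°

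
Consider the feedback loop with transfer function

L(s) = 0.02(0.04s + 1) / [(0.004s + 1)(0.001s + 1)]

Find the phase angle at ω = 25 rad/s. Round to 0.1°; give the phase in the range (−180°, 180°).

At ω = 25 rad/s:
zero (1 + j25·0.04) = 1 + j1 → |·| ≈ 1.4142, ∠ ≈ 45.00°
pole (1 + j25·0.004) = 1 + j0.1 → |·| ≈ 1.005, ∠ ≈ 5.71°
pole (1 + j25·0.001) = 1 + j0.025 → |·| ≈ 1.0003, ∠ ≈ 1.43°
∠L = (45.00°) − (5.71° + 1.43°) = 37.86°

37.9°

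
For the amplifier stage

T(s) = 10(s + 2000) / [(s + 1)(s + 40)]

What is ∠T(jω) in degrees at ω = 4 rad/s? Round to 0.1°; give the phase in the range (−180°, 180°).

At s = jω = j4:
zero (s+2000): 2000 + j4 → |·| = √(2000²+4²) = √4000016 ≈ 2000, ∠ = arctan(4/2000) ≈ 0.11°
pole (s+1): 1 + j4 → |·| = √(1²+4²) = √17 ≈ 4.1231, ∠ = arctan(4/1) ≈ 75.96°
pole (s+40): 40 + j4 → |·| = √(40²+4²) = √1616 ≈ 40.2, ∠ = arctan(4/40) ≈ 5.71°
∠T = 0.11° − 81.67° = -81.56°

-81.6°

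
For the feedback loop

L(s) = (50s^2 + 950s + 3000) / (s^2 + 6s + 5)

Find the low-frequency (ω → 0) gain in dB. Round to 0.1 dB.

L(0) = 3000 / 5 = 600
20 log₁₀(600) ≈ 55.56 dB

55.6 dB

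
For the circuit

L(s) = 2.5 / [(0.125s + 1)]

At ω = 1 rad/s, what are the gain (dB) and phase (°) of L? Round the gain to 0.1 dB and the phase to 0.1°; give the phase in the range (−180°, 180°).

7.9 dB, -7.1°

At ω = 1 rad/s:
pole (1 + j1·0.125) = 1 + j0.125 → |·| ≈ 1.0078, ∠ ≈ 7.13°
|L| = 2.5 · 1 / (1.0078) ≈ 2.4807
Gain = 20 log₁₀(2.4807) ≈ 7.89 dB
∠L = (0°) − (7.13°) = -7.13°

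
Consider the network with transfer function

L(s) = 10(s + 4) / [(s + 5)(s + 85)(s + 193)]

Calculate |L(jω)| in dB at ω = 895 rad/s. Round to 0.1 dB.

At s = jω = j895:
zero (s+4): 4 + j895 → |·| = √(4²+895²) = √801041 ≈ 895.01, ∠ = arctan(895/4) ≈ 89.74°
pole (s+5): 5 + j895 → |·| = √(5²+895²) = √801050 ≈ 895.01, ∠ = arctan(895/5) ≈ 89.68°
pole (s+85): 85 + j895 → |·| = √(85²+895²) = √808250 ≈ 899.03, ∠ = arctan(895/85) ≈ 84.57°
pole (s+193): 193 + j895 → |·| = √(193²+895²) = √838274 ≈ 915.57, ∠ = arctan(895/193) ≈ 77.83°
|L| = 10 · 895.01 / 7.3671e+08 ≈ 1.2149e-05
Gain = 20 log₁₀(1.2149e-05) ≈ -98.31 dB

-98.3 dB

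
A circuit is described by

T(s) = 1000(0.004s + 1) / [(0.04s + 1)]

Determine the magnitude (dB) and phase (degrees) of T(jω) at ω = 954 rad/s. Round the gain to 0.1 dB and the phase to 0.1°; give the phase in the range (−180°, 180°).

At ω = 954 rad/s:
zero (1 + j954·0.004) = 1 + j3.816 → |·| ≈ 3.9449, ∠ ≈ 75.32°
pole (1 + j954·0.04) = 1 + j38.16 → |·| ≈ 38.173, ∠ ≈ 88.50°
|T| = 1000 · 3.9449 / (38.173) ≈ 103.34
Gain = 20 log₁₀(103.34) ≈ 40.29 dB
∠T = (75.32°) − (88.50°) = -13.18°

40.3 dB, -13.2°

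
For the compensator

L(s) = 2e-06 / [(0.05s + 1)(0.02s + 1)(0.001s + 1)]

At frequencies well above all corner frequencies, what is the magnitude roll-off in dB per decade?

Each pole contributes −20 dB/decade at high frequency; each zero contributes +20 dB/decade.
Net: 0 zero(s) − 3 pole(s) → -60 dB/decade.

-60 dB/decade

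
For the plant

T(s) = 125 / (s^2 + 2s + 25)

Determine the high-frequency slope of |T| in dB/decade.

-40 dB/decade

Each pole contributes −20 dB/decade at high frequency; each zero contributes +20 dB/decade.
Net: 0 zero(s) − 2 pole(s) → -40 dB/decade.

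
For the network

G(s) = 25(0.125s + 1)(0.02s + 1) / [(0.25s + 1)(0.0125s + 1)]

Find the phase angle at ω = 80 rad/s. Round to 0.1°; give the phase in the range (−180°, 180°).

10.1°

At ω = 80 rad/s:
zero (1 + j80·0.125) = 1 + j10 → |·| ≈ 10.05, ∠ ≈ 84.29°
zero (1 + j80·0.02) = 1 + j1.6 → |·| ≈ 1.8868, ∠ ≈ 57.99°
pole (1 + j80·0.25) = 1 + j20 → |·| ≈ 20.025, ∠ ≈ 87.14°
pole (1 + j80·0.0125) = 1 + j1 → |·| ≈ 1.4142, ∠ ≈ 45.00°
∠G = (84.29° + 57.99°) − (87.14° + 45.00°) = 10.14°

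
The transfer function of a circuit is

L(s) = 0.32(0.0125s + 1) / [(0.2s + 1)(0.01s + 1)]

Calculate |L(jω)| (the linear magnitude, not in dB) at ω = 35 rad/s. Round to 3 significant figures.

At ω = 35 rad/s:
zero (1 + j35·0.0125) = 1 + j0.4375 → |·| ≈ 1.0915, ∠ ≈ 23.63°
pole (1 + j35·0.2) = 1 + j7 → |·| ≈ 7.0711, ∠ ≈ 81.87°
pole (1 + j35·0.01) = 1 + j0.35 → |·| ≈ 1.0595, ∠ ≈ 19.29°
|L| = 0.32 · 1.0915 / (7.0711 · 1.0595) ≈ 0.046621

0.0466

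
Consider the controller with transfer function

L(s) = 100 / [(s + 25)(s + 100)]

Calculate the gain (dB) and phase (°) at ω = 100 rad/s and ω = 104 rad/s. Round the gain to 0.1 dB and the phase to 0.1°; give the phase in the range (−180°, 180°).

At s = jω = j100:
pole (s+25): 25 + j100 → |·| = √(25²+100²) = √10625 ≈ 103.08, ∠ = arctan(100/25) ≈ 75.96°
pole (s+100): 100 + j100 → |·| = √(100²+100²) = √20000 ≈ 141.42, ∠ = arctan(100/100) ≈ 45.00°
|L| = 100 / 14578 ≈ 0.0068597
Gain = 20 log₁₀(0.0068597) ≈ -43.27 dB
∠L = 0.00° − 120.96° = -120.96°

At s = jω = j104:
pole (s+25): 25 + j104 → |·| = √(25²+104²) = √11441 ≈ 106.96, ∠ = arctan(104/25) ≈ 76.48°
pole (s+100): 100 + j104 → |·| = √(100²+104²) = √20816 ≈ 144.28, ∠ = arctan(104/100) ≈ 46.12°
|L| = 100 / 15432 ≈ 0.00648
Gain = 20 log₁₀(0.00648) ≈ -43.77 dB
∠L = 0.00° − 122.60° = -122.60°

ω = 100: -43.3 dB, -121.0°; ω = 104: -43.8 dB, -122.6°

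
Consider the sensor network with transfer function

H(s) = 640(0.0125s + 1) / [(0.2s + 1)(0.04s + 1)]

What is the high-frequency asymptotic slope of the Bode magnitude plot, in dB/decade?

Each pole contributes −20 dB/decade at high frequency; each zero contributes +20 dB/decade.
Net: 1 zero(s) − 2 pole(s) → -20 dB/decade.

-20 dB/decade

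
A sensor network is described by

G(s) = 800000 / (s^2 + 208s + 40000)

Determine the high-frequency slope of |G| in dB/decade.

-40 dB/decade

Each pole contributes −20 dB/decade at high frequency; each zero contributes +20 dB/decade.
Net: 0 zero(s) − 2 pole(s) → -40 dB/decade.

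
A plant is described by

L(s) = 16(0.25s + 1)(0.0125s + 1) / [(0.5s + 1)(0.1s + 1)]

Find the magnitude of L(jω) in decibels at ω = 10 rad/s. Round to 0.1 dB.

At ω = 10 rad/s:
zero (1 + j10·0.25) = 1 + j2.5 → |·| ≈ 2.6926, ∠ ≈ 68.20°
zero (1 + j10·0.0125) = 1 + j0.125 → |·| ≈ 1.0078, ∠ ≈ 7.13°
pole (1 + j10·0.5) = 1 + j5 → |·| ≈ 5.099, ∠ ≈ 78.69°
pole (1 + j10·0.1) = 1 + j1 → |·| ≈ 1.4142, ∠ ≈ 45.00°
|L| = 16 · 2.6926 · 1.0078 / (5.099 · 1.4142) ≈ 6.021
Gain = 20 log₁₀(6.021) ≈ 15.59 dB

15.6 dB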